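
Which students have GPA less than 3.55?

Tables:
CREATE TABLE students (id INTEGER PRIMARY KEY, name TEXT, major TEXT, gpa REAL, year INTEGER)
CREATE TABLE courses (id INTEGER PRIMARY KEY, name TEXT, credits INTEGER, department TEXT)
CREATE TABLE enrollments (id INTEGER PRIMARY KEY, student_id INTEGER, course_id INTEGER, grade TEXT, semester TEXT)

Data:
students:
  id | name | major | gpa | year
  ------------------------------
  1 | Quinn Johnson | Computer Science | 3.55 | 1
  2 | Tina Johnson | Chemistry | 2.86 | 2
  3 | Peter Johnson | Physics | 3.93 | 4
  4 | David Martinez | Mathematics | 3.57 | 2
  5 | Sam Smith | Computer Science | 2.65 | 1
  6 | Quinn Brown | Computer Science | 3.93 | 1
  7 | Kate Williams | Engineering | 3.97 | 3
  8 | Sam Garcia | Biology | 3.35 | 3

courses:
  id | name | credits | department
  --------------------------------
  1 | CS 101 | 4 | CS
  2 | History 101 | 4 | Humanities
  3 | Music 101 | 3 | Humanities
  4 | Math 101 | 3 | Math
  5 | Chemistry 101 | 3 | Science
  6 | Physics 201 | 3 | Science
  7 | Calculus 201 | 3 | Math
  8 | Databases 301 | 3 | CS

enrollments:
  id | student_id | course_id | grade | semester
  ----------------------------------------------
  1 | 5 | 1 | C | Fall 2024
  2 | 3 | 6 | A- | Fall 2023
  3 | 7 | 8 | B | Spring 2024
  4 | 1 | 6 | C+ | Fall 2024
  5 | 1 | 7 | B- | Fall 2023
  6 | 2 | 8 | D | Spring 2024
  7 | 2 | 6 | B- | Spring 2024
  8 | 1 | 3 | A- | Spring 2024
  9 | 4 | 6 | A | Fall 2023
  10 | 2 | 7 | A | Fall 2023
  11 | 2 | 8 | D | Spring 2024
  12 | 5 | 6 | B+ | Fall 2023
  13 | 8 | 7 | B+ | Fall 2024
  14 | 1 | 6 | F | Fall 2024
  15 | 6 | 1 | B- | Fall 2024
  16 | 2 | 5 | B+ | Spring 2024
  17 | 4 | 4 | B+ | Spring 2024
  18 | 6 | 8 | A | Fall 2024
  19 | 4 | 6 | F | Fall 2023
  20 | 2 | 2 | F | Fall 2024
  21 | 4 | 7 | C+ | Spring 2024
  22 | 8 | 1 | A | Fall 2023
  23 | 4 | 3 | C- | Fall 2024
SELECT name, gpa FROM students WHERE gpa < 3.55

Execution result:
name | gpa
Tina Johnson | 2.86
Sam Smith | 2.65
Sam Garcia | 3.35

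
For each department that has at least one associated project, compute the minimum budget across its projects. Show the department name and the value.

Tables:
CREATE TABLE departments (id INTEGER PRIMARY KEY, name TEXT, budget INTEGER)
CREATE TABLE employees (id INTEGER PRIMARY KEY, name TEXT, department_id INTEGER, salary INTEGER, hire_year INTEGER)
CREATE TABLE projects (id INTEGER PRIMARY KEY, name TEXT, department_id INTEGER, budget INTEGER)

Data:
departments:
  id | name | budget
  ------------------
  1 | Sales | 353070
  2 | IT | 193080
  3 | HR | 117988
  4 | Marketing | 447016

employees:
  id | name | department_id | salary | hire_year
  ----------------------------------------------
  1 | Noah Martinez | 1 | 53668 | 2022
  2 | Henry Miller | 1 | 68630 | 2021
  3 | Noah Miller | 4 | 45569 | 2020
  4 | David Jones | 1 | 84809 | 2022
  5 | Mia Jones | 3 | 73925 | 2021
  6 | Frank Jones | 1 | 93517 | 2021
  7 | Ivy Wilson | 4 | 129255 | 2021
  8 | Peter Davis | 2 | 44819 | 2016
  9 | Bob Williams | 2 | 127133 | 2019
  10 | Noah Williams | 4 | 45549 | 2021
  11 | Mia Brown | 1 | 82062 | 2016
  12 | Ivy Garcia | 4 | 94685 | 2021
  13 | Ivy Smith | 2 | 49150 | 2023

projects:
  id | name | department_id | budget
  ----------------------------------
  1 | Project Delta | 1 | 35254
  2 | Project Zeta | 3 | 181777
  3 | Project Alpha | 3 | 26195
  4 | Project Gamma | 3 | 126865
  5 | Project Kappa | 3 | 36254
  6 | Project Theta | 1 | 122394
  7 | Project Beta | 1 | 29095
SELECT p.name, MIN(c.budget) AS min_budget FROM projects c JOIN departments p ON c.department_id = p.id GROUP BY p.id, p.name

Execution result:
name | min_budget
Sales | 29095
HR | 26195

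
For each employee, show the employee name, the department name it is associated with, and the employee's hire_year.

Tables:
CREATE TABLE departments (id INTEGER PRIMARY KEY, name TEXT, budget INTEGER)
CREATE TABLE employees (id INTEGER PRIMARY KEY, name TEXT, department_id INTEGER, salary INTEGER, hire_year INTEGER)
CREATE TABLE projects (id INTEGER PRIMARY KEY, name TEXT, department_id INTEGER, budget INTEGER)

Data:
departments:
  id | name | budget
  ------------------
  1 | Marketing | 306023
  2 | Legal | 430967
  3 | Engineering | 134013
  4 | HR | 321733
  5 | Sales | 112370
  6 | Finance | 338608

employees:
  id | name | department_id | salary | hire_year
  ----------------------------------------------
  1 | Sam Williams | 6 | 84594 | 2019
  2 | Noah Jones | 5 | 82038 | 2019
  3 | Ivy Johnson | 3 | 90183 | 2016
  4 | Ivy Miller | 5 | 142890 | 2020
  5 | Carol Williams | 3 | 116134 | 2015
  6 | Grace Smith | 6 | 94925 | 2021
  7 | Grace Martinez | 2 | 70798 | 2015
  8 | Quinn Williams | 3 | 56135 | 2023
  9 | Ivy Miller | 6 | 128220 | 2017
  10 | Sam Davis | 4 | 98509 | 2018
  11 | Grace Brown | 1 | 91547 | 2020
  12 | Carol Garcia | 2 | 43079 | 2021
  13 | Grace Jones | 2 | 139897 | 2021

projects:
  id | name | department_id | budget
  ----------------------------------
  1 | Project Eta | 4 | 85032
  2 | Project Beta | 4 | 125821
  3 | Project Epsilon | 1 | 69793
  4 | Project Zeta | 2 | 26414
SELECT c.name, p.name AS department, c.hire_year FROM employees c JOIN departments p ON c.department_id = p.id

Execution result:
name | department | hire_year
Sam Williams | Finance | 2019
Noah Jones | Sales | 2019
Ivy Johnson | Engineering | 2016
Ivy Miller | Sales | 2020
Carol Williams | Engineering | 2015
Grace Smith | Finance | 2021
Grace Martinez | Legal | 2015
Quinn Williams | Engineering | 2023
Ivy Miller | Finance | 2017
Sam Davis | HR | 2018
Grace Brown | Marketing | 2020
Carol Garcia | Legal | 2021
Grace Jones | Legal | 2021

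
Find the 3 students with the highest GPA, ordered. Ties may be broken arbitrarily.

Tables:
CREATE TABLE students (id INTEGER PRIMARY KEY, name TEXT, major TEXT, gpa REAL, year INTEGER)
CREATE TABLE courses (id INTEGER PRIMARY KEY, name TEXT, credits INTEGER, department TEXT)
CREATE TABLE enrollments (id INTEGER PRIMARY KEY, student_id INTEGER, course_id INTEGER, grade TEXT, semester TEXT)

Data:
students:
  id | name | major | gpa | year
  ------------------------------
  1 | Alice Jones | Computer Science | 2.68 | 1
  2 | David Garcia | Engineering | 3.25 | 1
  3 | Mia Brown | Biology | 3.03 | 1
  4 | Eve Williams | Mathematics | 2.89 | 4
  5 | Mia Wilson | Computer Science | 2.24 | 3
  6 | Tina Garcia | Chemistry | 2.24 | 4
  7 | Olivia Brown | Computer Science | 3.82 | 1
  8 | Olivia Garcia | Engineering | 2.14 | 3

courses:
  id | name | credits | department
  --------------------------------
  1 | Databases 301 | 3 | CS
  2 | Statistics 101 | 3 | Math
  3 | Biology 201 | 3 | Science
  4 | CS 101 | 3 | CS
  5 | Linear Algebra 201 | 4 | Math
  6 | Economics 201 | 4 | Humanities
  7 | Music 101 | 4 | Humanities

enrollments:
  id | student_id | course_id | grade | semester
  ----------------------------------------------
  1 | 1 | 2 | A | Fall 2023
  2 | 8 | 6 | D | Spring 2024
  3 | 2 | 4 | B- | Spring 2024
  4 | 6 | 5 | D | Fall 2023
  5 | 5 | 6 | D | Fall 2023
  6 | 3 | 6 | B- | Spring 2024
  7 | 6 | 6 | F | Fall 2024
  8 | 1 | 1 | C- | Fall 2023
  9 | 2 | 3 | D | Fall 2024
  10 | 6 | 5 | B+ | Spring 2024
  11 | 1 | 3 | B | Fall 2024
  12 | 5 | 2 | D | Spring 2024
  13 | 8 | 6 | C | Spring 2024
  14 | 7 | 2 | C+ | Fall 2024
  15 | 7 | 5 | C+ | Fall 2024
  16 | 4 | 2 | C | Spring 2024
SELECT name, gpa FROM students ORDER BY gpa DESC LIMIT 3

Execution result:
name | gpa
Olivia Brown | 3.82
David Garcia | 3.25
Mia Brown | 3.03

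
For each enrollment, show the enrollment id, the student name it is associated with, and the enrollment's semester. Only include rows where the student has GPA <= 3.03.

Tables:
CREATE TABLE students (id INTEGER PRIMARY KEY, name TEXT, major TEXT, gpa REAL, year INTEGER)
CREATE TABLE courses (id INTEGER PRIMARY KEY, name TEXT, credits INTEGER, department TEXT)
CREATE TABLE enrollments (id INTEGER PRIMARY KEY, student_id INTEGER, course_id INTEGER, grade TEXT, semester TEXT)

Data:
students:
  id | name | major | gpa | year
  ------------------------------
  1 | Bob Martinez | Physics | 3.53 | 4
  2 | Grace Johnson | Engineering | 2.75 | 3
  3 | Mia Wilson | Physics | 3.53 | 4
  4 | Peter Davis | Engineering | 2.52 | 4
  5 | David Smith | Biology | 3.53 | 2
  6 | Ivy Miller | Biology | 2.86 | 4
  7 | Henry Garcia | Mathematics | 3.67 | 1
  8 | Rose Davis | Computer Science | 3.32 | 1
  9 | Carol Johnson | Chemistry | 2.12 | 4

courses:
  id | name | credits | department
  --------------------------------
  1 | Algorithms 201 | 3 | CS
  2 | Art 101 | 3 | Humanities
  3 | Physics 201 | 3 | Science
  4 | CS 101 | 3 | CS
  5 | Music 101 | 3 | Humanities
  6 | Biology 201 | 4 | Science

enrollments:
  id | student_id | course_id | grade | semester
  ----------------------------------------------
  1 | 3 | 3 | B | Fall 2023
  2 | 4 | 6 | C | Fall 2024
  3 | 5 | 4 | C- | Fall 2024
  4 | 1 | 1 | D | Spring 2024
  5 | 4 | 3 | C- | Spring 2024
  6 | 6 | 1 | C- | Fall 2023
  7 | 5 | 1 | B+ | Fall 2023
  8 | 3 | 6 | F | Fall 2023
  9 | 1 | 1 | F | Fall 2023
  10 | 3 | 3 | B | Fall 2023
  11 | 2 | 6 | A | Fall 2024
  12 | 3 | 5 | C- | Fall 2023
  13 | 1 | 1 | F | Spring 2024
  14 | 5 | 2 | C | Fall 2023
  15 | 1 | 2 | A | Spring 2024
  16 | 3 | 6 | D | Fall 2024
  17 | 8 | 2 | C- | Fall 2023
SELECT c.id, p.name AS student, c.semester FROM enrollments c JOIN students p ON c.student_id = p.id WHERE p.gpa <= 3.03

Execution result:
id | student | semester
2 | Peter Davis | Fall 2024
5 | Peter Davis | Spring 2024
6 | Ivy Miller | Fall 2023
11 | Grace Johnson | Fall 2024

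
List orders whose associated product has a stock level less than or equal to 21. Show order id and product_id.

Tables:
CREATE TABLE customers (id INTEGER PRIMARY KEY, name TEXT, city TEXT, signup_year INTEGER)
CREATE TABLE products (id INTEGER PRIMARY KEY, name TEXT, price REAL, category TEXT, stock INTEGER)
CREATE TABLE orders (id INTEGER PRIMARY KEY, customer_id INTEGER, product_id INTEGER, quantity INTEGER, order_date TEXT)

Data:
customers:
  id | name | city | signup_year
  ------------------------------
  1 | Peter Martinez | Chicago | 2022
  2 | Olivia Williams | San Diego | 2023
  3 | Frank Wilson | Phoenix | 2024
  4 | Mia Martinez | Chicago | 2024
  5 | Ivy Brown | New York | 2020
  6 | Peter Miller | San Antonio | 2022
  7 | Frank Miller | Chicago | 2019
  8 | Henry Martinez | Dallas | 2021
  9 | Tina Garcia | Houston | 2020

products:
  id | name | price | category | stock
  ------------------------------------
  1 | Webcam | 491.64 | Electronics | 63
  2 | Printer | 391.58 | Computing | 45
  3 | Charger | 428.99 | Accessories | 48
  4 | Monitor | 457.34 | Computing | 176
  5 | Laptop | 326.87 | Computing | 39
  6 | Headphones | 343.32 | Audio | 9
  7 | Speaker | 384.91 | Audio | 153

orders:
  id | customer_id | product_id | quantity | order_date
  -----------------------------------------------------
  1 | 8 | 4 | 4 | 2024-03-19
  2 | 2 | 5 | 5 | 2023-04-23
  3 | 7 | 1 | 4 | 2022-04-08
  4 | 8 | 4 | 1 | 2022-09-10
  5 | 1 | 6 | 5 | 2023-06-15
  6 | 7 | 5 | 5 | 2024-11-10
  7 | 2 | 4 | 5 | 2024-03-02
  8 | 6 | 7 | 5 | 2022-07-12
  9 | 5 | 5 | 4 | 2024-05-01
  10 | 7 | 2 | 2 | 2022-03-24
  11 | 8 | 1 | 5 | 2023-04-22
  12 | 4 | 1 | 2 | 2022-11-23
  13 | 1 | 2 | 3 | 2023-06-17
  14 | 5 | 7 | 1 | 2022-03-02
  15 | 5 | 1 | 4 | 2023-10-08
SELECT id, product_id FROM orders WHERE product_id IN (SELECT id FROM products WHERE stock <= 21)

Execution result:
id | product_id
5 | 6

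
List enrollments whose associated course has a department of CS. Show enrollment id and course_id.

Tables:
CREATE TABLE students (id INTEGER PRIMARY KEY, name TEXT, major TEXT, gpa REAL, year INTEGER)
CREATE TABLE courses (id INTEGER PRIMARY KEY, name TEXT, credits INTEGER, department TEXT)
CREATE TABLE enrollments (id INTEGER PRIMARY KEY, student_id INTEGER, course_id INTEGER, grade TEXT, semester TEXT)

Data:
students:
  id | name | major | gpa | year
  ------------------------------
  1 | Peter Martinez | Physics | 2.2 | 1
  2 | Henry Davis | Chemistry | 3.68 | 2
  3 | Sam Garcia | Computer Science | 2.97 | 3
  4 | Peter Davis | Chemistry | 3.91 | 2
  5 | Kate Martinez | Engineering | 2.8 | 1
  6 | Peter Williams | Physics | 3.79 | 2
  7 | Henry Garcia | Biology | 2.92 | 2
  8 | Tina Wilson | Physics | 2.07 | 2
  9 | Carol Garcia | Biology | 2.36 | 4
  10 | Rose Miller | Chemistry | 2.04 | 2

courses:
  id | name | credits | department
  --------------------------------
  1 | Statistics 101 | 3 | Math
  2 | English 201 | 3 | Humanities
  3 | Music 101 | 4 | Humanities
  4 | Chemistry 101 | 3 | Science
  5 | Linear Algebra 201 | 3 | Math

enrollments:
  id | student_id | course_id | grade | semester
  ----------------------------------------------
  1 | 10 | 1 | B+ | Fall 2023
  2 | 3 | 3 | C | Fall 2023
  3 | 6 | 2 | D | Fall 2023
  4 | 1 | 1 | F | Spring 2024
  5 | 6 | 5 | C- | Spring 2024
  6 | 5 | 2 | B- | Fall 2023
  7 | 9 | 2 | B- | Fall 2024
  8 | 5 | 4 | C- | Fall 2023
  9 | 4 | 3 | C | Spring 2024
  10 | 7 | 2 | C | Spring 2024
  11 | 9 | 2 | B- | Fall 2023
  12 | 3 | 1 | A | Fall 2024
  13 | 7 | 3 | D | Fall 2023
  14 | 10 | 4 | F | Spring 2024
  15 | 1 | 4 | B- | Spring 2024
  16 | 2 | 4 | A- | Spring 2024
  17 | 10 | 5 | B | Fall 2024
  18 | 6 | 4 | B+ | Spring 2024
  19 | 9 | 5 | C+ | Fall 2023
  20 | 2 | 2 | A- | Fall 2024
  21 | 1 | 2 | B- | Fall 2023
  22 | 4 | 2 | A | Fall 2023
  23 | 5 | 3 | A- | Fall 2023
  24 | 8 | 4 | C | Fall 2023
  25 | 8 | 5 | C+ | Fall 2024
SELECT id, course_id FROM enrollments WHERE course_id IN (SELECT id FROM courses WHERE department = 'CS')

Execution result:
(no rows)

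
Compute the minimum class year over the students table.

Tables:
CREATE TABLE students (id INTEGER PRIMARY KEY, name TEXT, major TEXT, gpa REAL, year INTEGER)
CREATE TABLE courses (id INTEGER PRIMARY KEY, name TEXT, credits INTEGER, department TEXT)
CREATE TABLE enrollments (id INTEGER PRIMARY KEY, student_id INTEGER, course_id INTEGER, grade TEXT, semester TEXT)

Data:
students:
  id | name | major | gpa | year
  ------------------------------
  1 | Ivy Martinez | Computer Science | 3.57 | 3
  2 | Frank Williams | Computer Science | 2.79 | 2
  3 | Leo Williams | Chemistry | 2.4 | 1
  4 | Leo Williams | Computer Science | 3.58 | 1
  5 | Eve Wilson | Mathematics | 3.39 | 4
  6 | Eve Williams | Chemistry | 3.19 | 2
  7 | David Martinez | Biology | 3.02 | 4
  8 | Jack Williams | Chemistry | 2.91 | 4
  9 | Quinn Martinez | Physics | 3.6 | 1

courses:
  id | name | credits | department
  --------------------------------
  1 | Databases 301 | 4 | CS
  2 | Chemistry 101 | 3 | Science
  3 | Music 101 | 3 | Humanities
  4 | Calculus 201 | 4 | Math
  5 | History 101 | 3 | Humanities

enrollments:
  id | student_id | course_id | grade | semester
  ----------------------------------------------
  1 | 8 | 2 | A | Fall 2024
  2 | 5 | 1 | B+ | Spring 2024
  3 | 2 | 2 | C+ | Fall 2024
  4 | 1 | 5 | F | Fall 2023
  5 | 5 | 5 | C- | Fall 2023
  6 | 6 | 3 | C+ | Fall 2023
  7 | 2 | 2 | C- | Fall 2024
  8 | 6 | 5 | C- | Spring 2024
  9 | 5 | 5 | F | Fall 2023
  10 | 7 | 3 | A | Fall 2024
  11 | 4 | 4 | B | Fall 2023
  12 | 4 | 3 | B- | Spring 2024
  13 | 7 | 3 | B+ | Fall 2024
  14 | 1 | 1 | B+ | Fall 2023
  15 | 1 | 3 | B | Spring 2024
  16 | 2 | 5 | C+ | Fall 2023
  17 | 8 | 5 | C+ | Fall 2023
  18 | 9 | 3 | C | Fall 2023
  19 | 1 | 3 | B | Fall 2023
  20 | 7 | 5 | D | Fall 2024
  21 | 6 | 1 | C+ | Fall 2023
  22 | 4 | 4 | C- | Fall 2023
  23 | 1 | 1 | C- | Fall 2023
SELECT MIN(year) FROM students

Execution result:
1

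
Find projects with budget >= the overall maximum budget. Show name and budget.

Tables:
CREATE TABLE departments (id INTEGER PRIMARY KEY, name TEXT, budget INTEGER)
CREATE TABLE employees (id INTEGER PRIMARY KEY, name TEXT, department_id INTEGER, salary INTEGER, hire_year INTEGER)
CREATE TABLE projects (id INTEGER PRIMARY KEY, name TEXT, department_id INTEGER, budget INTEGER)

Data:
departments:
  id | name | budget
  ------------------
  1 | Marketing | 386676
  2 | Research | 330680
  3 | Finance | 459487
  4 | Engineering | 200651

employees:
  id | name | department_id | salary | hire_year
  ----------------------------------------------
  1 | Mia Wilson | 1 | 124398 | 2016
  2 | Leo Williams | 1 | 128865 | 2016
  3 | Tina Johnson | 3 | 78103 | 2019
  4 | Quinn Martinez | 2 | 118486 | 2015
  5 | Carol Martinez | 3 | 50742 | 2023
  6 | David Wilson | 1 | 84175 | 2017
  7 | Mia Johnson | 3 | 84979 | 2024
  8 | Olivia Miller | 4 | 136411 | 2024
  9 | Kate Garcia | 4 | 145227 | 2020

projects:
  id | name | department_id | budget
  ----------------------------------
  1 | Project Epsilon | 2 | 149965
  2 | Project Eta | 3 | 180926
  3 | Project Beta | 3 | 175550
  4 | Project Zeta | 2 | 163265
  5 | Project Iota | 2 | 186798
SELECT name, budget FROM projects WHERE budget >= (SELECT MAX(budget) FROM projects)

Execution result:
name | budget
Project Iota | 186798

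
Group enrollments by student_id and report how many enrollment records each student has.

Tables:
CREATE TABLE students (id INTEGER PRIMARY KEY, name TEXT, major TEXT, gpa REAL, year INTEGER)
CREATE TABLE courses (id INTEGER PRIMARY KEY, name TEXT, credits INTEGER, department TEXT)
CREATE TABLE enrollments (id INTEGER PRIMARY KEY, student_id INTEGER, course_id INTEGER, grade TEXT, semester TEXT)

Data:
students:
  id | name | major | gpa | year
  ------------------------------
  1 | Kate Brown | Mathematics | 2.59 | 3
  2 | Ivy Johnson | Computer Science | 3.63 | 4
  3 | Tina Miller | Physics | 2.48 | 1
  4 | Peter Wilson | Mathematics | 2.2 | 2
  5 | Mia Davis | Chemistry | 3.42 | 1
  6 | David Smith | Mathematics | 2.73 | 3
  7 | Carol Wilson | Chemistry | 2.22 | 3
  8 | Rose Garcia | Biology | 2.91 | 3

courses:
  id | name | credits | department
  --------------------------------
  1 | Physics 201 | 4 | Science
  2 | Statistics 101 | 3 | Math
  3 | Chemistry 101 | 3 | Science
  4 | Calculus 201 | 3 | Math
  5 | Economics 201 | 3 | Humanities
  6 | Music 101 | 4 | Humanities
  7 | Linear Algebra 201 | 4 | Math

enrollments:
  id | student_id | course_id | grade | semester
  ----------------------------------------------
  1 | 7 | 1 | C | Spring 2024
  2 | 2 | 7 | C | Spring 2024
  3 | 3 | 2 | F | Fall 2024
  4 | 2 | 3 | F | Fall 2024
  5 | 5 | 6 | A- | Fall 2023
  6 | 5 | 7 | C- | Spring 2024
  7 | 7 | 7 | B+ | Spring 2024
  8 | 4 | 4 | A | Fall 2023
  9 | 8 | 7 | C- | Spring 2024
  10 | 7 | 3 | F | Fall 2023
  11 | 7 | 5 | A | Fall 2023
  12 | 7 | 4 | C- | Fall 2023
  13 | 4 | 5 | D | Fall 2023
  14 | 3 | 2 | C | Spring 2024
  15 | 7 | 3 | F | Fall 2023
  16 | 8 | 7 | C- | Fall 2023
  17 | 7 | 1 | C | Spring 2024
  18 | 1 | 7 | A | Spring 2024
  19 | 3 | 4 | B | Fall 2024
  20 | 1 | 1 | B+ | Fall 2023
SELECT student_id, COUNT(*) AS enrollment_count FROM enrollments GROUP BY student_id

Execution result:
student_id | enrollment_count
1 | 2
2 | 2
3 | 3
4 | 2
5 | 2
7 | 7
8 | 2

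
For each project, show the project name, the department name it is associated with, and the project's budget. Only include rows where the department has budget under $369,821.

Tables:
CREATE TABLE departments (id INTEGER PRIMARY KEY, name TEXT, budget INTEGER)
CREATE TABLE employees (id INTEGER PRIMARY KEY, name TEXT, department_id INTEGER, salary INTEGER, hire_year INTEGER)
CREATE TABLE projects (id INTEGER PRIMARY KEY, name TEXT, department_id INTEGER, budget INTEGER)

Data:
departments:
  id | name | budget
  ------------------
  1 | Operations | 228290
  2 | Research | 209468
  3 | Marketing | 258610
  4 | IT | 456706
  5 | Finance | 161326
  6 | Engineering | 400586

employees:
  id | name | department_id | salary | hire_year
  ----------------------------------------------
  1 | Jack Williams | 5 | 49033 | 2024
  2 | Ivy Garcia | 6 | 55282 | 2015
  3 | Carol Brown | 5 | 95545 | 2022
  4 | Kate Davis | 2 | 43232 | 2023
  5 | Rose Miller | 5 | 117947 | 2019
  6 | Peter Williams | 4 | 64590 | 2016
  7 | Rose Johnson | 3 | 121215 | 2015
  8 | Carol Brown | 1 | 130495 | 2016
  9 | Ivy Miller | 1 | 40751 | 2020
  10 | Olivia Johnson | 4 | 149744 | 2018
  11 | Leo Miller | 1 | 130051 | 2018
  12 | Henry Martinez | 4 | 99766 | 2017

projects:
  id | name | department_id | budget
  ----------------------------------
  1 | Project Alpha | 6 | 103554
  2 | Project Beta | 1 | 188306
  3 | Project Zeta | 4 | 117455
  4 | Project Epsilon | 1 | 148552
SELECT c.name, p.name AS department, c.budget FROM projects c JOIN departments p ON c.department_id = p.id WHERE p.budget < 369821

Execution result:
name | department | budget
Project Beta | Operations | 188306
Project Epsilon | Operations | 148552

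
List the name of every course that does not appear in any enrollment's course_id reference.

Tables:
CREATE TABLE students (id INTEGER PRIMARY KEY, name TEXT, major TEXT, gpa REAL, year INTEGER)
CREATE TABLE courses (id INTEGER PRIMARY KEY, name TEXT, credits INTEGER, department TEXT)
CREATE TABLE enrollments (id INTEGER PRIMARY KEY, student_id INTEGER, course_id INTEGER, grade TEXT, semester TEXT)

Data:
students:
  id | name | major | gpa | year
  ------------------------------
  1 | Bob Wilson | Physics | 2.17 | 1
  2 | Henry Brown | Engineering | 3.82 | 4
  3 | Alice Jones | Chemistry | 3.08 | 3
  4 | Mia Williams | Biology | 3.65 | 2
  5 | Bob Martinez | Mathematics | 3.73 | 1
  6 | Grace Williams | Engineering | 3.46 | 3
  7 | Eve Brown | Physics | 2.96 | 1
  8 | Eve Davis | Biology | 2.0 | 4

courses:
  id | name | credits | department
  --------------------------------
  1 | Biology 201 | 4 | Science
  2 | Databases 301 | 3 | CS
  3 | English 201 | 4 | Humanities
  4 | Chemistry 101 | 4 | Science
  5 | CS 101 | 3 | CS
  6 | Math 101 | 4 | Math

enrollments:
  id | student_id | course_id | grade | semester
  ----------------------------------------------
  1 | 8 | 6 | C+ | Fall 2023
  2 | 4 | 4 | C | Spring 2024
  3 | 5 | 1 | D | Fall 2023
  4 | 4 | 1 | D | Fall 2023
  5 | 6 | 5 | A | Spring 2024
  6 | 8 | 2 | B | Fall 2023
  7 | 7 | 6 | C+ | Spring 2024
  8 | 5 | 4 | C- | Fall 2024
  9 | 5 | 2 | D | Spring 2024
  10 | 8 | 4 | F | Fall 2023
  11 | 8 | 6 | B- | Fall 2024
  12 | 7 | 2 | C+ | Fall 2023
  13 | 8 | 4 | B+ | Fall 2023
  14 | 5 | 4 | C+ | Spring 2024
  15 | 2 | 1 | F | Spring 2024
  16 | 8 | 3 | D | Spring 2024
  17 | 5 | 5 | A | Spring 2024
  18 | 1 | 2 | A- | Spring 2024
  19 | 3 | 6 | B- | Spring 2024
SELECT p.name FROM courses p LEFT JOIN enrollments c ON c.course_id = p.id WHERE c.id IS NULL

Execution result:
(no rows)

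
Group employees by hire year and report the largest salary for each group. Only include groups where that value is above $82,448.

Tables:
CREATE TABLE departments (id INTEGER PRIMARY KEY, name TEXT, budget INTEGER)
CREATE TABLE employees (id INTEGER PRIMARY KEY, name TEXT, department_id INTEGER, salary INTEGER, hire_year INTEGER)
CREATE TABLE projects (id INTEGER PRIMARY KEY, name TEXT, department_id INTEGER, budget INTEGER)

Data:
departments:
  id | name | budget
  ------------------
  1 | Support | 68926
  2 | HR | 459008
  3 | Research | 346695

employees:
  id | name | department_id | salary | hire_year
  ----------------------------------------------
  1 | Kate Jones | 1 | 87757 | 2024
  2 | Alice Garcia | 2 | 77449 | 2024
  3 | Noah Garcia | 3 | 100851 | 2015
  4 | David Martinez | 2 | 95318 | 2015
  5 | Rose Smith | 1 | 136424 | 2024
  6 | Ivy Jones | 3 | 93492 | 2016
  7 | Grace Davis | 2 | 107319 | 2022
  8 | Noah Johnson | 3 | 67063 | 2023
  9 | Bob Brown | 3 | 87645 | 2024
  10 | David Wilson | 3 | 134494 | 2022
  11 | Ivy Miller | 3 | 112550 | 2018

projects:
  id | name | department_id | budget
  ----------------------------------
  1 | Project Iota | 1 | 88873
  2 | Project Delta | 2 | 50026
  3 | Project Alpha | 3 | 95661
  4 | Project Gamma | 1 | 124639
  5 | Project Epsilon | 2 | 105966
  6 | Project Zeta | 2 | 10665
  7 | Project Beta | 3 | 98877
SELECT hire_year, MAX(salary) AS max_salary FROM employees GROUP BY hire_year HAVING MAX(salary) > 82448

Execution result:
hire_year | max_salary
2015 | 100851
2016 | 93492
2018 | 112550
2022 | 134494
2024 | 136424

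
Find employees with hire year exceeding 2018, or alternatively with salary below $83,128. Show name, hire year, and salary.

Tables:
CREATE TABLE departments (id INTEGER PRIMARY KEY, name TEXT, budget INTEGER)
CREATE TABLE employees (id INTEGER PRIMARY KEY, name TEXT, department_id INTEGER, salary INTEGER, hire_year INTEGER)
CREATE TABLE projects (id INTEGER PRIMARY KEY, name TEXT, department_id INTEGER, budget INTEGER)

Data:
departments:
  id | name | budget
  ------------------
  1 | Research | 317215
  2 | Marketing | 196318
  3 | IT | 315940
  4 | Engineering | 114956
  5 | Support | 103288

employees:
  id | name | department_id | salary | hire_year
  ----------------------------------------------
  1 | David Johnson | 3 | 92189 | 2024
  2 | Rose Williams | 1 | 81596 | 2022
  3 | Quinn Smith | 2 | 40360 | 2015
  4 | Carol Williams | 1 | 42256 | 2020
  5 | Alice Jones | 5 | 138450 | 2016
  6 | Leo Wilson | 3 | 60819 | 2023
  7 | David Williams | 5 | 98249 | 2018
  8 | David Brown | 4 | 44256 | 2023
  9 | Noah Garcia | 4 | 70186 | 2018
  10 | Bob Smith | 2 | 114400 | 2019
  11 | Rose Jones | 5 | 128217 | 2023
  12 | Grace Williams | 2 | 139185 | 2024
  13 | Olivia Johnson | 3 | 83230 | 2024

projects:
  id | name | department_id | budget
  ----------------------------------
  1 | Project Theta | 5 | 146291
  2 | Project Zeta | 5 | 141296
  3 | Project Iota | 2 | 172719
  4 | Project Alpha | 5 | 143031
SELECT name, hire_year, salary FROM employees WHERE hire_year > 2018 OR salary < 83128

Execution result:
name | hire_year | salary
David Johnson | 2024 | 92189
Rose Williams | 2022 | 81596
Quinn Smith | 2015 | 40360
Carol Williams | 2020 | 42256
Leo Wilson | 2023 | 60819
David Brown | 2023 | 44256
Noah Garcia | 2018 | 70186
Bob Smith | 2019 | 114400
Rose Jones | 2023 | 128217
Grace Williams | 2024 | 139185
Olivia Johnson | 2024 | 83230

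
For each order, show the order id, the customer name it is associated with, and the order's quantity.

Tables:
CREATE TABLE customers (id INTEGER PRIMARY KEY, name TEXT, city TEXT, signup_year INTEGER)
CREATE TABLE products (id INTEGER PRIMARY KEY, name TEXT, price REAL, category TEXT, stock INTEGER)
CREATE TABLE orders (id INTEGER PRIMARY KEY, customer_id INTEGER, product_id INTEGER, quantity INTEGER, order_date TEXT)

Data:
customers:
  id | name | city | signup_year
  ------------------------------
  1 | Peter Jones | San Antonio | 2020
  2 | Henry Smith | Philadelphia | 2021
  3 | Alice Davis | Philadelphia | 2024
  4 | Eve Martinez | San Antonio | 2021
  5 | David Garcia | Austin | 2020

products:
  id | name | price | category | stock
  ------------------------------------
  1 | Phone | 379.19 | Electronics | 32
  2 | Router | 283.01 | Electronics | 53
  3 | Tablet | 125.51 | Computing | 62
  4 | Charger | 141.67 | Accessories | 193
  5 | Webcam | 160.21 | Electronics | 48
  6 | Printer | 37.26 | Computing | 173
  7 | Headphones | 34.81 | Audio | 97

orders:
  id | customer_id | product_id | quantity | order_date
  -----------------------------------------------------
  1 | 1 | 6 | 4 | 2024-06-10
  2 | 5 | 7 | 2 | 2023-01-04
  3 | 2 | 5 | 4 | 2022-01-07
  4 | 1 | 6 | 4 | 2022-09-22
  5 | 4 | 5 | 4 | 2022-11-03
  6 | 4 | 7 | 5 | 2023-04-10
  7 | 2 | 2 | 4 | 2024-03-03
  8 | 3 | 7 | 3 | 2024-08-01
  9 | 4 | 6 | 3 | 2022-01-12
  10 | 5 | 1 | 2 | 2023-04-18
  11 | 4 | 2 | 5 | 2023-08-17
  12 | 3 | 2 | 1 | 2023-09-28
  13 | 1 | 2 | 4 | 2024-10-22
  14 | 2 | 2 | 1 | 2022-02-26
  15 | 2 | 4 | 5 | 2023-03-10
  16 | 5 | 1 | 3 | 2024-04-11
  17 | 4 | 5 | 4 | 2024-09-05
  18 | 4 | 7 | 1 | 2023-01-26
SELECT c.id, p.name AS customer, c.quantity FROM orders c JOIN customers p ON c.customer_id = p.id

Execution result:
id | customer | quantity
1 | Peter Jones | 4
2 | David Garcia | 2
3 | Henry Smith | 4
4 | Peter Jones | 4
5 | Eve Martinez | 4
6 | Eve Martinez | 5
7 | Henry Smith | 4
8 | Alice Davis | 3
9 | Eve Martinez | 3
10 | David Garcia | 2
11 | Eve Martinez | 5
12 | Alice Davis | 1
13 | Peter Jones | 4
14 | Henry Smith | 1
15 | Henry Smith | 5
16 | David Garcia | 3
17 | Eve Martinez | 4
18 | Eve Martinez | 1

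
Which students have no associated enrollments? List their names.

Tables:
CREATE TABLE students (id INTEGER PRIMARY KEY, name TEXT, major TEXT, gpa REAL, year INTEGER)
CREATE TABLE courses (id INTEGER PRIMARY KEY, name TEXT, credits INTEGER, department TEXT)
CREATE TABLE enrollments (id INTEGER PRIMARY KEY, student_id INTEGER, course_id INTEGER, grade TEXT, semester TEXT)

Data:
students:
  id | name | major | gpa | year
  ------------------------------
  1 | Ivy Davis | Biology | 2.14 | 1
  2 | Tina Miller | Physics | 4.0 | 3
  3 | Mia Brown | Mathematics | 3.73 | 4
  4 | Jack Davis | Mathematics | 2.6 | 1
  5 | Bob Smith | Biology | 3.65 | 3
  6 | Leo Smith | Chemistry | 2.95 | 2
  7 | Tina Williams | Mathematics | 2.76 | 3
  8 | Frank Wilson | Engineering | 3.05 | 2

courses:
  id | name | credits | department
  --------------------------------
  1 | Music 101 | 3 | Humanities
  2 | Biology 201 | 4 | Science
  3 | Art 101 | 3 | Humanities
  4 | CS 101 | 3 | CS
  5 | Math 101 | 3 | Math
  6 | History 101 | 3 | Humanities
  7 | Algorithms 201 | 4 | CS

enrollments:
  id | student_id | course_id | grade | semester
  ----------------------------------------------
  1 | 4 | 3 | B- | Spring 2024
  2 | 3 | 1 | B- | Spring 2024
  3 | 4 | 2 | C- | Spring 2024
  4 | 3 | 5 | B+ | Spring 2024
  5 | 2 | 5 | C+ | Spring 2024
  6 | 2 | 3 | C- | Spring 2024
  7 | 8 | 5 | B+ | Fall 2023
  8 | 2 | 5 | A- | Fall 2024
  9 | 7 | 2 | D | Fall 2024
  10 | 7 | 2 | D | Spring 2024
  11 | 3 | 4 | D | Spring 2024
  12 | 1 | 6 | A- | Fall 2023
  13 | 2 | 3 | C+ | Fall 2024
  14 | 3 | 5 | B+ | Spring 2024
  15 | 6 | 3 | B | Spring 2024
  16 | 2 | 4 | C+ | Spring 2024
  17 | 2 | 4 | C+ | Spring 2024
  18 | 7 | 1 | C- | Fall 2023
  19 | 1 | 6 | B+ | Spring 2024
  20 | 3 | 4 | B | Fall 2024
SELECT p.name FROM students p LEFT JOIN enrollments c ON c.student_id = p.id WHERE c.id IS NULL

Execution result:
Bob Smith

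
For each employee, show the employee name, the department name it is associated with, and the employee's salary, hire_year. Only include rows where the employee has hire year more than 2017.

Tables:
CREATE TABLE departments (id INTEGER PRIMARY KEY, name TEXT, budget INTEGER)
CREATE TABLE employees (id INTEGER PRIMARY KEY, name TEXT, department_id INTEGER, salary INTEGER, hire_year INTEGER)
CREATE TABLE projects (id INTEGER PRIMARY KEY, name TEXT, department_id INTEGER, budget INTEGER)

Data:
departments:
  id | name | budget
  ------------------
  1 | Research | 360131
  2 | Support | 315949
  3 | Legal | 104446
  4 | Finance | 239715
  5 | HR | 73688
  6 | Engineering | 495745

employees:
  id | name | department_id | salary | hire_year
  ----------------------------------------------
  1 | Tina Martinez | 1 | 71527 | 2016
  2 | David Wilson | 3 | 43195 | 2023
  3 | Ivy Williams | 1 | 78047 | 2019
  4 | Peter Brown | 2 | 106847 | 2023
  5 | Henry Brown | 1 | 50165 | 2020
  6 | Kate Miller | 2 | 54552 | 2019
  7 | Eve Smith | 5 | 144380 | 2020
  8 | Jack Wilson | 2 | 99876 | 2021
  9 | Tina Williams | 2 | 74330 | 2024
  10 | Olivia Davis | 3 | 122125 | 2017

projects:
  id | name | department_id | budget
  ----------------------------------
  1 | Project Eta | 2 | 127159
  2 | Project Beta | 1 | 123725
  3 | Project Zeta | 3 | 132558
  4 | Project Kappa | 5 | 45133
SELECT c.name, p.name AS department, c.salary, c.hire_year FROM employees c JOIN departments p ON c.department_id = p.id WHERE c.hire_year > 2017

Execution result:
name | department | salary | hire_year
David Wilson | Legal | 43195 | 2023
Ivy Williams | Research | 78047 | 2019
Peter Brown | Support | 106847 | 2023
Henry Brown | Research | 50165 | 2020
Kate Miller | Support | 54552 | 2019
Eve Smith | HR | 144380 | 2020
Jack Wilson | Support | 99876 | 2021
Tina Williams | Support | 74330 | 2024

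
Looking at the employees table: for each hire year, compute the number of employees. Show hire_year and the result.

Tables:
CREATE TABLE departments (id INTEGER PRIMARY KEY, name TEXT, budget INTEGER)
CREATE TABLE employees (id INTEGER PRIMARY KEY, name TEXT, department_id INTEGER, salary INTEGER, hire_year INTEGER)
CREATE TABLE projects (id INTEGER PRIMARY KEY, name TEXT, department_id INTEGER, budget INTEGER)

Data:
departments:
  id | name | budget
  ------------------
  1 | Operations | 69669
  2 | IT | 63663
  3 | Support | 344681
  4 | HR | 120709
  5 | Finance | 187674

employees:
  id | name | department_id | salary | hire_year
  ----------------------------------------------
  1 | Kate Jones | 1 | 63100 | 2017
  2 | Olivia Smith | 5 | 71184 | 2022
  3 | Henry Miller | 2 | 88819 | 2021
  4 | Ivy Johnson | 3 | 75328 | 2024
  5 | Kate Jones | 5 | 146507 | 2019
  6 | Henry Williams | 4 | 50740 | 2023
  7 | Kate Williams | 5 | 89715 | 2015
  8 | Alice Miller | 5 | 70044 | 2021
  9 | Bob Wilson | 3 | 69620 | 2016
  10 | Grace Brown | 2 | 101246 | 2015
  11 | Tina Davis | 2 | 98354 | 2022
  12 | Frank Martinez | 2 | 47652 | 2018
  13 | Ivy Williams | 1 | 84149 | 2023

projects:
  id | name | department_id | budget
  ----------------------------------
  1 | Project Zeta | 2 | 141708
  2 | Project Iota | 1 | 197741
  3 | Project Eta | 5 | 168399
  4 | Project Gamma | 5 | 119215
SELECT hire_year, COUNT(*) AS n FROM employees GROUP BY hire_year

Execution result:
hire_year | n
2015 | 2
2016 | 1
2017 | 1
2018 | 1
2019 | 1
2021 | 2
2022 | 2
2023 | 2
2024 | 1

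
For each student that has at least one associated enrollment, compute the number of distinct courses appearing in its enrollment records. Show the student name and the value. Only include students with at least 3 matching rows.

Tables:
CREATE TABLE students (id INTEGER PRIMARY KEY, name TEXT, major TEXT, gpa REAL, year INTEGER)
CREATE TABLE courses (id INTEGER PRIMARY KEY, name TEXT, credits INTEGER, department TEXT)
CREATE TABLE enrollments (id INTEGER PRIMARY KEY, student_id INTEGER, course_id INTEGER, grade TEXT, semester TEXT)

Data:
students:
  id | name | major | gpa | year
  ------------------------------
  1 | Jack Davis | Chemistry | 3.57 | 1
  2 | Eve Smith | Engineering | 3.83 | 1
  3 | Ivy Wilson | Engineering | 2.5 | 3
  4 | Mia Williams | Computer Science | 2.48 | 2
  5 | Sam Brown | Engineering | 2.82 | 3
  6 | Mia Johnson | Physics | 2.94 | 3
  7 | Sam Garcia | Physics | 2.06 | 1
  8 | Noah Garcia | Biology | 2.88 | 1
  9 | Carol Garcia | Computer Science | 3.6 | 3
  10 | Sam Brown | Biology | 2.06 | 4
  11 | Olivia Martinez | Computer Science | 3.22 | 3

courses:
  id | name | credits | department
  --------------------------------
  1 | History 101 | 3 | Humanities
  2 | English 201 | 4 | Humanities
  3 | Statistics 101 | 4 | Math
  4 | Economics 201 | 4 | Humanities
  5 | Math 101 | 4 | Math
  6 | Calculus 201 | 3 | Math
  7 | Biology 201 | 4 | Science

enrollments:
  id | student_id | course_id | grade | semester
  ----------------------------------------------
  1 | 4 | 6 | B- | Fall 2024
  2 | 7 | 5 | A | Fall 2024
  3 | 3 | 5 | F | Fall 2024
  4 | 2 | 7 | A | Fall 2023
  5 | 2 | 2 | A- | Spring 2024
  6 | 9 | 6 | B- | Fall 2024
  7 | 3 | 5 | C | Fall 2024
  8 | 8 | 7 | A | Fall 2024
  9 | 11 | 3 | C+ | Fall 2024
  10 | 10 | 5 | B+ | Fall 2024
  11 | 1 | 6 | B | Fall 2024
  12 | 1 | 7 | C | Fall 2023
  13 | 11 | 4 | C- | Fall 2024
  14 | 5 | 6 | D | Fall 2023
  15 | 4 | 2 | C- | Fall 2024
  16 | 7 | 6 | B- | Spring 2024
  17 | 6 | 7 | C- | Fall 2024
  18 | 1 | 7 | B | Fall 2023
SELECT p.name, COUNT(DISTINCT c.course_id) AS distinct_course_count FROM enrollments c JOIN students p ON c.student_id = p.id GROUP BY p.id, p.name HAVING COUNT(*) >= 3

Execution result:
name | distinct_course_count
Jack Davis | 2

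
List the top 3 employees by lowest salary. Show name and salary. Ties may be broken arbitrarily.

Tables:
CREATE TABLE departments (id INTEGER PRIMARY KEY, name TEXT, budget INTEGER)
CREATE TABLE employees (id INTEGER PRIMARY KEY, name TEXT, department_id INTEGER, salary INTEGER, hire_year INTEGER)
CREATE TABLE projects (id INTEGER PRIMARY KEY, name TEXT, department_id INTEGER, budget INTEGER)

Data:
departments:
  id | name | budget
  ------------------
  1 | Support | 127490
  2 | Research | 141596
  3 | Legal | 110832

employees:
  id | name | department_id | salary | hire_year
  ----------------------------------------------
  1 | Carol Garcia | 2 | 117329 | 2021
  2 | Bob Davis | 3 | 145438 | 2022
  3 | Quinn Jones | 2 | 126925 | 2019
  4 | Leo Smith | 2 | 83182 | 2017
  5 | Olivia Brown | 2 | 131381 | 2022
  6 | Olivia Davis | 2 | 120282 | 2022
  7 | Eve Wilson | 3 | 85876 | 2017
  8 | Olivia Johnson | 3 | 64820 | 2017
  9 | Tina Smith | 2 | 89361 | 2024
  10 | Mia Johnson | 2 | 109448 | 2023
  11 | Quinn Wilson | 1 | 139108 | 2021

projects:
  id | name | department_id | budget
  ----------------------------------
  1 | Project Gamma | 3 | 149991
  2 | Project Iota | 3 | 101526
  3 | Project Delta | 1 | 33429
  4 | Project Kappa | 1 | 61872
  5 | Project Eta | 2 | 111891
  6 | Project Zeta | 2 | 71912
SELECT name, salary FROM employees ORDER BY salary ASC LIMIT 3

Execution result:
name | salary
Olivia Johnson | 64820
Leo Smith | 83182
Eve Wilson | 85876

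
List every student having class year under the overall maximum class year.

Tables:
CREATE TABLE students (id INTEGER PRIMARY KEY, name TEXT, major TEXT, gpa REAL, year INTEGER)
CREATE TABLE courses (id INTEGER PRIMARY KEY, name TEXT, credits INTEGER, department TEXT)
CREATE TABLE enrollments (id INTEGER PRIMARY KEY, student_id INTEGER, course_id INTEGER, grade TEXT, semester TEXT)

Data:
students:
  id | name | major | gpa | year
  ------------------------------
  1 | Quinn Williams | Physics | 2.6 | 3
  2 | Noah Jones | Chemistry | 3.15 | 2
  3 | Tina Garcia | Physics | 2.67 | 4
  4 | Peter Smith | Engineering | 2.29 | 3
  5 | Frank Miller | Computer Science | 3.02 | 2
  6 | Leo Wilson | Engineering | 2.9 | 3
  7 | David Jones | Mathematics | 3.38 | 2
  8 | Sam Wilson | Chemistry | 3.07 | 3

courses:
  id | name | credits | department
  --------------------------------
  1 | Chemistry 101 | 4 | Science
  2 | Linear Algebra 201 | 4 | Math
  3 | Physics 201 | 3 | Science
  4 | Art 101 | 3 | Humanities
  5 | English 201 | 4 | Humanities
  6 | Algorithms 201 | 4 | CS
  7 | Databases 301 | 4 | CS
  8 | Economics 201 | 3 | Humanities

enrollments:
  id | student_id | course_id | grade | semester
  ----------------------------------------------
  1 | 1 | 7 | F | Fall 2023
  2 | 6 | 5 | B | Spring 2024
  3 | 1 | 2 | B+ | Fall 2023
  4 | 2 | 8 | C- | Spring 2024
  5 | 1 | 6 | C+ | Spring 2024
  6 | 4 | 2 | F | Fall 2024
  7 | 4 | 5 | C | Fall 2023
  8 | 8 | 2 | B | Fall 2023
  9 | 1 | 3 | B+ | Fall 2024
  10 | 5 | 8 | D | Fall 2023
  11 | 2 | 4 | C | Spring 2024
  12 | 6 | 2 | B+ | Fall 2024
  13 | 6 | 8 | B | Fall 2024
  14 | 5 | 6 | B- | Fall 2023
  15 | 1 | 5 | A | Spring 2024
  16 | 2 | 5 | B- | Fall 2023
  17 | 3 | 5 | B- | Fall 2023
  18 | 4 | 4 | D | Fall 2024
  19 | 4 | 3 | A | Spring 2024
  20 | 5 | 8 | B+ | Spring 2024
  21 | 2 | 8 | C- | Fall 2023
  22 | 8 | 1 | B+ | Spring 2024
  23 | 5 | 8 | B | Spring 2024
SELECT name, year FROM students WHERE year < (SELECT MAX(year) FROM students)

Execution result:
name | year
Quinn Williams | 3
Noah Jones | 2
Peter Smith | 3
Frank Miller | 2
Leo Wilson | 3
David Jones | 2
Sam Wilson | 3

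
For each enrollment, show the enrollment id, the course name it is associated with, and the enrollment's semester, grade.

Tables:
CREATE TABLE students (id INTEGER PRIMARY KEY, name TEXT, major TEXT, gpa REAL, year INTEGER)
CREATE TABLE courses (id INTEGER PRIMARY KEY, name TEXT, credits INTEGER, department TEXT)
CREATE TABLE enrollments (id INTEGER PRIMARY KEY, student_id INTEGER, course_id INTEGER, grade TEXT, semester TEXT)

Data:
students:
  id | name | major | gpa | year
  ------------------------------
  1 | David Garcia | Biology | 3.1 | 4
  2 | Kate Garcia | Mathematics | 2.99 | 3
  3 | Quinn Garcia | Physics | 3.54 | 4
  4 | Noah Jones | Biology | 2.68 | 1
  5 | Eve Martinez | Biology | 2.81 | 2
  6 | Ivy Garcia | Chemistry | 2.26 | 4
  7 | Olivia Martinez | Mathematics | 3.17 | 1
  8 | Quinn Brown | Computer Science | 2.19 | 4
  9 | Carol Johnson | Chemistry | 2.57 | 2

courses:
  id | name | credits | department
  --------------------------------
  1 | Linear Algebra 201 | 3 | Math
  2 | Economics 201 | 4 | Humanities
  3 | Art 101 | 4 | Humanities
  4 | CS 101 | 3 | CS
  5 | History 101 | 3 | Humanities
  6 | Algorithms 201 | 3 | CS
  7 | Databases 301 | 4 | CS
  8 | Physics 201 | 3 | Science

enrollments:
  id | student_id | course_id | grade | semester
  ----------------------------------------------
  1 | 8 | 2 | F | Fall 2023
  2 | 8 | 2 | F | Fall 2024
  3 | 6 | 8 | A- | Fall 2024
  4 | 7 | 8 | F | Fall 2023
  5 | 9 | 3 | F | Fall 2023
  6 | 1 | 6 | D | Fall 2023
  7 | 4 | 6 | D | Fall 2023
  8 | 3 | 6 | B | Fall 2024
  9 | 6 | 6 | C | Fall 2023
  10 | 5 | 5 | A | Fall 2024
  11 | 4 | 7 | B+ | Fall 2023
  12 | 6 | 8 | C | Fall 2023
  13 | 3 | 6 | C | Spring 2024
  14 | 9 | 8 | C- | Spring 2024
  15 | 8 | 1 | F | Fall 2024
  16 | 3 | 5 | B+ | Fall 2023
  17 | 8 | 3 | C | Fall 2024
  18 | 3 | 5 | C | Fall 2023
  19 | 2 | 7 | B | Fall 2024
SELECT c.id, p.name AS course, c.semester, c.grade FROM enrollments c JOIN courses p ON c.course_id = p.id

Execution result:
id | course | semester | grade
1 | Economics 201 | Fall 2023 | F
2 | Economics 201 | Fall 2024 | F
3 | Physics 201 | Fall 2024 | A-
4 | Physics 201 | Fall 2023 | F
5 | Art 101 | Fall 2023 | F
6 | Algorithms 201 | Fall 2023 | D
7 | Algorithms 201 | Fall 2023 | D
8 | Algorithms 201 | Fall 2024 | B
9 | Algorithms 201 | Fall 2023 | C
10 | History 101 | Fall 2024 | A
11 | Databases 301 | Fall 2023 | B+
12 | Physics 201 | Fall 2023 | C
13 | Algorithms 201 | Spring 2024 | C
14 | Physics 201 | Spring 2024 | C-
15 | Linear Algebra 201 | Fall 2024 | F
16 | History 101 | Fall 2023 | B+
17 | Art 101 | Fall 2024 | C
18 | History 101 | Fall 2023 | C
19 | Databases 301 | Fall 2024 | B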